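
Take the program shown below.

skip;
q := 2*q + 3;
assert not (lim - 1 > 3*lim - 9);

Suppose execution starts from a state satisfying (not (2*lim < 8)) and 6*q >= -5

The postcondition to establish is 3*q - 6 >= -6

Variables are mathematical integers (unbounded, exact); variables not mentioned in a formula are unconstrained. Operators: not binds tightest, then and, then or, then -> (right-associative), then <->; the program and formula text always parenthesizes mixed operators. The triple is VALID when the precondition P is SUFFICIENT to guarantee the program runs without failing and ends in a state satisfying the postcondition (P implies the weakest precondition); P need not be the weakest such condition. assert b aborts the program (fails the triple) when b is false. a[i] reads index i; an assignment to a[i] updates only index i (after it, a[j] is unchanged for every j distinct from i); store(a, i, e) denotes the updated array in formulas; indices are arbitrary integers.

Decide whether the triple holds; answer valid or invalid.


Working backward. After the program, the postcondition 3*q - 6 >= -6 must hold; in canonical form it is 3*q >= 0.
Before assert not (lim - 1 > 3*lim - 9): (not (2*lim < 8)) and 3*q >= 0
Before q := 2*q + 3: (not (2*lim < 8)) and 6*q >= -9
Before skip: (not (2*lim < 8)) and 6*q >= -9
The weakest precondition is (not (2*lim < 8)) and 6*q >= -9.
Check whether (not (2*lim < 8)) and 6*q >= -5 implies it.
Every state satisfying the precondition satisfies the weakest precondition: the implication holds.
Answer: valid


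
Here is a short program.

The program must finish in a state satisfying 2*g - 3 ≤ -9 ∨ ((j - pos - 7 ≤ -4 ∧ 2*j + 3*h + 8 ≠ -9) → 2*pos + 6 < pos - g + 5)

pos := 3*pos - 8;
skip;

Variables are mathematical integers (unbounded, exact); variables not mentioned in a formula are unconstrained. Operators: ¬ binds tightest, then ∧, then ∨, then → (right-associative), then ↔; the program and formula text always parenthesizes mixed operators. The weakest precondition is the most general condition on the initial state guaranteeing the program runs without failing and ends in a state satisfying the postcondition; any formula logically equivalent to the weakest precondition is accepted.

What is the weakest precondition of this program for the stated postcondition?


Working backward. After the program, the postcondition 2*g - 3 ≤ -9 ∨ ((j - pos - 7 ≤ -4 ∧ 2*j + 3*h + 8 ≠ -9) → 2*pos + 6 < pos - g + 5) must hold; in canonical form it is 2*g ≤ -6 ∨ ((j ≤ pos + 3 ∧ 3*h + 2*j ≠ -17) → g + pos < -1).
Before skip: 2*g ≤ -6 ∨ ((j ≤ pos + 3 ∧ 3*h + 2*j ≠ -17) → g + pos < -1)
Before pos := 3*pos - 8: 2*g ≤ -6 ∨ ((j ≤ 3*pos - 5 ∧ 3*h + 2*j ≠ -17) → g + 3*pos < 7)
Answer: WP = 2*g ≤ -6 ∨ ((j ≤ 3*pos - 5 ∧ 3*h + 2*j ≠ -17) → g + 3*pos < 7)


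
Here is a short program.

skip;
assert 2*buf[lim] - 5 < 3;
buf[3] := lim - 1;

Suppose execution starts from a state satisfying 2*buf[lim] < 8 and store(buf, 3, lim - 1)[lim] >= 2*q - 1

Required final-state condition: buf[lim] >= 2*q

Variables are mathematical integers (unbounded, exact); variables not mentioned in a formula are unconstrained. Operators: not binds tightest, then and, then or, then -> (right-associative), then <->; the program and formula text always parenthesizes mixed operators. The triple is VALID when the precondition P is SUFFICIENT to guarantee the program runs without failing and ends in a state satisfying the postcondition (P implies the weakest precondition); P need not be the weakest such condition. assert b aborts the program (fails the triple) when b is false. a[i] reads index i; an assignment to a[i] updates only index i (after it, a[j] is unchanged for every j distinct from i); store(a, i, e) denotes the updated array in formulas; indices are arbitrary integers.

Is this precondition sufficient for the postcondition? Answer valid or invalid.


Working backward. After the program, buf[lim] >= 2*q must hold.
Before buf[3] := lim - 1: store(buf, 3, lim - 1)[lim] >= 2*q
Before assert 2*buf[lim] - 5 < 3: 2*buf[lim] < 8 and store(buf, 3, lim - 1)[lim] >= 2*q
Before skip: 2*buf[lim] < 8 and store(buf, 3, lim - 1)[lim] >= 2*q
The weakest precondition is 2*buf[lim] < 8 and store(buf, 3, lim - 1)[lim] >= 2*q.
Check whether 2*buf[lim] < 8 and store(buf, 3, lim - 1)[lim] >= 2*q - 1 implies it.
Countermodel: at the initial state buf = {[-30152] = -1, [3] = 2, elsewhere 2}, lim = -30152, q = 0, the precondition holds but the weakest precondition fails.
Answer: invalid


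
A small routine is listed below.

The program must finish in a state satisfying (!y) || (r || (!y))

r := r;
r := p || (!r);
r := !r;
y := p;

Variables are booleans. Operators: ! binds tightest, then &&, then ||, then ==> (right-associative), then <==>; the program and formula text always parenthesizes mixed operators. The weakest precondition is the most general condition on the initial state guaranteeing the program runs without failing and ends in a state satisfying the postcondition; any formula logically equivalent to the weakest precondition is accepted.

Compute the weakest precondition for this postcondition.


Working backward. After the program, the postcondition (!y) || (r || (!y)) must hold; in canonical form it is (!y) || r.
Before y := p: (!p) || r
Before r := !r: (!p) || (!r)
Before r := p || (!r): (!p) || (!(p || (!r)))
Before r := r: (!p) || (!(p || (!r)))
Answer: WP = (!p) || (!(p || (!r)))


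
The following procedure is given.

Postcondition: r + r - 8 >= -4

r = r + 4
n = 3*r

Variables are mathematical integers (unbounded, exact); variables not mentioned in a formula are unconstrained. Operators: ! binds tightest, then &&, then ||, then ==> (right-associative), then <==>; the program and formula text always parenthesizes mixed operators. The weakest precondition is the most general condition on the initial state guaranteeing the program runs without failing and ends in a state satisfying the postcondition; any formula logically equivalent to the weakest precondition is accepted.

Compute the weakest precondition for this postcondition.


Working backward. After the program, the postcondition r + r - 8 >= -4 must hold; in canonical form it is 2*r >= 4.
Before n := 3*r: 2*r >= 4
Before r := r + 4: 2*r >= -4
Answer: WP = 2*r >= -4


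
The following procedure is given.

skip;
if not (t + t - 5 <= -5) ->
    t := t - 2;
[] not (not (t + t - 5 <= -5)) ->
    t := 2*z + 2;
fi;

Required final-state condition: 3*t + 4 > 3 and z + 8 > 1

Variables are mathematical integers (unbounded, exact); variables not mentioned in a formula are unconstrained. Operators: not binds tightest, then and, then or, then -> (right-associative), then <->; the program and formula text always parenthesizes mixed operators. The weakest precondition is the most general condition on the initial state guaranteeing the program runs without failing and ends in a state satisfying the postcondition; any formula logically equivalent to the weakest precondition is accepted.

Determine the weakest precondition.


Working backward. After the program, the postcondition 3*t + 4 > 3 and z + 8 > 1 must hold; in canonical form it is 3*t > -1 and z > -7.
Then branch requires 3*t > 5 and z > -7; else branch requires 6*z > -7 and z > -7.
Before the if: ((not (2*t <= 0)) -> (3*t > 5 and z > -7)) and (2*t <= 0 -> (6*z > -7 and z > -7))
Before skip: ((not (2*t <= 0)) -> (3*t > 5 and z > -7)) and (2*t <= 0 -> (6*z > -7 and z > -7))
Answer: WP = ((not (2*t <= 0)) -> (3*t > 5 and z > -7)) and (2*t <= 0 -> (6*z > -7 and z > -7))


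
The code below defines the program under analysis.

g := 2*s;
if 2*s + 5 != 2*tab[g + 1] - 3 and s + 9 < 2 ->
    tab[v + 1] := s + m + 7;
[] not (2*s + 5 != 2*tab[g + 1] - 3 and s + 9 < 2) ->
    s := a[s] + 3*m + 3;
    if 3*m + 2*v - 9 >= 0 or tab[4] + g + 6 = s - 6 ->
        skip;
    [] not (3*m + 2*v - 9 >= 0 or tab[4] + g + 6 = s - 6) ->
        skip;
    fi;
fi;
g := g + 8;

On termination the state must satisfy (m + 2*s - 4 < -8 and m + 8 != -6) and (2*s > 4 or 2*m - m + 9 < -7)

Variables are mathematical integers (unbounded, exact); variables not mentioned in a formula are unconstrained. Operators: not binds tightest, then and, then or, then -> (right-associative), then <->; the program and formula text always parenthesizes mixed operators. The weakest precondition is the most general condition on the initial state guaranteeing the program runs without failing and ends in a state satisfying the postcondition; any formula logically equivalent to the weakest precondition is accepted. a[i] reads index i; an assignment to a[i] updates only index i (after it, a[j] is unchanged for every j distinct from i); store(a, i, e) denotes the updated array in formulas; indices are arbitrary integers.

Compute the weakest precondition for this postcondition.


Working backward. After the program, the postcondition (m + 2*s - 4 < -8 and m + 8 != -6) and (2*s > 4 or 2*m - m + 9 < -7) must hold; in canonical form it is m + 2*s < -4 and m != -14 and (2*s > 4 or m < -16).
Before g := g + 8: m + 2*s < -4 and m != -14 and (2*s > 4 or m < -16)
Then branch requires m + 2*s < -4 and m != -14 and (2*s > 4 or m < -16); else branch requires ((3*m + 2*v >= 9 or tab[4] + g = a[s] + 3*m - 9) -> (2*a[s] + 7*m < -10 and m != -14 and (2*a[s] + 6*m > -2 or m < -16))) and ((not (3*m + 2*v >= 9 or tab[4] + g = a[s] + 3*m - 9)) -> (2*a[s] + 7*m < -10 and m != -14 and (2*a[s] + 6*m > -2 or m < -16))).
Before the if: ((2*s != 2*tab[g + 1] - 8 and s < -7) -> (m + 2*s < -4 and m != -14 and (2*s > 4 or m < -16))) and ((not (2*s != 2*tab[g + 1] - 8 and s < -7)) -> (((3*m + 2*v >= 9 or tab[4] + g = a[s] + 3*m - 9) -> (2*a[s] + 7*m < -10 and m != -14 and (2*a[s] + 6*m > -2 or m < -16))) and ((not (3*m + 2*v >= 9 or tab[4] + g = a[s] + 3*m - 9)) -> (2*a[s] + 7*m < -10 and m != -14 and (2*a[s] + 6*m > -2 or m < -16)))))
Before g := 2*s: ((2*s != 2*tab[2*s + 1] - 8 and s < -7) -> (m + 2*s < -4 and m != -14 and (2*s > 4 or m < -16))) and ((not (2*s != 2*tab[2*s + 1] - 8 and s < -7)) -> (((3*m + 2*v >= 9 or tab[4] + 2*s = a[s] + 3*m - 9) -> (2*a[s] + 7*m < -10 and m != -14 and (2*a[s] + 6*m > -2 or m < -16))) and ((not (3*m + 2*v >= 9 or tab[4] + 2*s = a[s] + 3*m - 9)) -> (2*a[s] + 7*m < -10 and m != -14 and (2*a[s] + 6*m > -2 or m < -16)))))
Answer: WP = ((2*s != 2*tab[2*s + 1] - 8 and s < -7) -> (m + 2*s < -4 and m != -14 and (2*s > 4 or m < -16))) and ((not (2*s != 2*tab[2*s + 1] - 8 and s < -7)) -> (((3*m + 2*v >= 9 or tab[4] + 2*s = a[s] + 3*m - 9) -> (2*a[s] + 7*m < -10 and m != -14 and (2*a[s] + 6*m > -2 or m < -16))) and ((not (3*m + 2*v >= 9 or tab[4] + 2*s = a[s] + 3*m - 9)) -> (2*a[s] + 7*m < -10 and m != -14 and (2*a[s] + 6*m > -2 or m < -16)))))


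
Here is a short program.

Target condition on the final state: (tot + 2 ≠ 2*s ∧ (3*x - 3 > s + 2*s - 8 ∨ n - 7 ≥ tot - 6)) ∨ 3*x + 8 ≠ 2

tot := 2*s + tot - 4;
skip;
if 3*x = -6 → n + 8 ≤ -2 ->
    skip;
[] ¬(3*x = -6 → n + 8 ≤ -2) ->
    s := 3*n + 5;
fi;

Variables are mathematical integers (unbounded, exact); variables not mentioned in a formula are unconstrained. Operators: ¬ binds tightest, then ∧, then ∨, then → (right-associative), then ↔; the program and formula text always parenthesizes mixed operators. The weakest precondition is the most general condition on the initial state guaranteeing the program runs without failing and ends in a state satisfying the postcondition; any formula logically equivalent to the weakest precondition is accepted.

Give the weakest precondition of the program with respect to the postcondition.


Working backward. After the program, the postcondition (tot + 2 ≠ 2*s ∧ (3*x - 3 > s + 2*s - 8 ∨ n - 7 ≥ tot - 6)) ∨ 3*x + 8 ≠ 2 must hold; in canonical form it is (tot ≠ 2*s - 2 ∧ (3*x > 3*s - 5 ∨ n ≥ tot + 1)) ∨ 3*x ≠ -6.
Then branch requires (tot ≠ 2*s - 2 ∧ (3*x > 3*s - 5 ∨ n ≥ tot + 1)) ∨ 3*x ≠ -6; else branch requires (tot ≠ 6*n + 8 ∧ (3*x > 9*n + 10 ∨ n ≥ tot + 1)) ∨ 3*x ≠ -6.
Before the if: ((3*x = -6 → n ≤ -10) → ((tot ≠ 2*s - 2 ∧ (3*x > 3*s - 5 ∨ n ≥ tot + 1)) ∨ 3*x ≠ -6)) ∧ ((¬(3*x = -6 → n ≤ -10)) → ((tot ≠ 6*n + 8 ∧ (3*x > 9*n + 10 ∨ n ≥ tot + 1)) ∨ 3*x ≠ -6))
Before skip: ((3*x = -6 → n ≤ -10) → ((tot ≠ 2*s - 2 ∧ (3*x > 3*s - 5 ∨ n ≥ tot + 1)) ∨ 3*x ≠ -6)) ∧ ((¬(3*x = -6 → n ≤ -10)) → ((tot ≠ 6*n + 8 ∧ (3*x > 9*n + 10 ∨ n ≥ tot + 1)) ∨ 3*x ≠ -6))
Before tot := 2*s + tot - 4: ((3*x = -6 → n ≤ -10) → ((tot ≠ 2 ∧ (3*x > 3*s - 5 ∨ n ≥ 2*s + tot - 3)) ∨ 3*x ≠ -6)) ∧ ((¬(3*x = -6 → n ≤ -10)) → ((2*s + tot ≠ 6*n + 12 ∧ (3*x > 9*n + 10 ∨ n ≥ 2*s + tot - 3)) ∨ 3*x ≠ -6))
Answer: WP = ((3*x = -6 → n ≤ -10) → ((tot ≠ 2 ∧ (3*x > 3*s - 5 ∨ n ≥ 2*s + tot - 3)) ∨ 3*x ≠ -6)) ∧ ((¬(3*x = -6 → n ≤ -10)) → ((2*s + tot ≠ 6*n + 12 ∧ (3*x > 9*n + 10 ∨ n ≥ 2*s + tot - 3)) ∨ 3*x ≠ -6))


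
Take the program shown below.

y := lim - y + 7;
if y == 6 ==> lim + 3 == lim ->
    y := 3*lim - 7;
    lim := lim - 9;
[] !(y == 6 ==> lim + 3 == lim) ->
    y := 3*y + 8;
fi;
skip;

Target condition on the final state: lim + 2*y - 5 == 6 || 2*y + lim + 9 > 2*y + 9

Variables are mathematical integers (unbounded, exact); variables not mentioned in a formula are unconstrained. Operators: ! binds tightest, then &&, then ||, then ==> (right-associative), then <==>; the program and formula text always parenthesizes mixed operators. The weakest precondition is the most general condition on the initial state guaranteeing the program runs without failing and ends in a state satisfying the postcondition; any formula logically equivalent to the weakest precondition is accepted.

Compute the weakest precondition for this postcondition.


Working backward. After the program, the postcondition lim + 2*y - 5 == 6 || 2*y + lim + 9 > 2*y + 9 must hold; in canonical form it is lim + 2*y == 11 || lim > 0.
Before skip: lim + 2*y == 11 || lim > 0
Then branch requires 7*lim == 34 || lim > 9; else branch requires lim + 6*y == -5 || lim > 0.
Before the if: ((!(y == 6)) ==> (7*lim == 34 || lim > 9)) && (y == 6 ==> (lim + 6*y == -5 || lim > 0))
Before y := lim - y + 7: ((!(lim == y - 1)) ==> (7*lim == 34 || lim > 9)) && (lim == y - 1 ==> (7*lim == 6*y - 47 || lim > 0))
Answer: WP = ((!(lim == y - 1)) ==> (7*lim == 34 || lim > 9)) && (lim == y - 1 ==> (7*lim == 6*y - 47 || lim > 0))


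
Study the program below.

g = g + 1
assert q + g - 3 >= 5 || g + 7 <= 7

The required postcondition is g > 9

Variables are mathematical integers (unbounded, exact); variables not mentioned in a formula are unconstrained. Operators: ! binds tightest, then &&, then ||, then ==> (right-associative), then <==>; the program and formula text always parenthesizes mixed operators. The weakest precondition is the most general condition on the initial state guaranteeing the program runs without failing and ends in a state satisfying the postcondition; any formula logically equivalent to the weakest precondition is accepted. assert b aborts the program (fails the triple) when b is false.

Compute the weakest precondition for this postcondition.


Working backward. After the program, g > 9 must hold.
Before assert q + g - 3 >= 5 || g + 7 <= 7: (g + q >= 8 || g <= 0) && g > 9
Before g := g + 1: (g + q >= 7 || g <= -1) && g > 8
Answer: WP = (g + q >= 7 || g <= -1) && g > 8


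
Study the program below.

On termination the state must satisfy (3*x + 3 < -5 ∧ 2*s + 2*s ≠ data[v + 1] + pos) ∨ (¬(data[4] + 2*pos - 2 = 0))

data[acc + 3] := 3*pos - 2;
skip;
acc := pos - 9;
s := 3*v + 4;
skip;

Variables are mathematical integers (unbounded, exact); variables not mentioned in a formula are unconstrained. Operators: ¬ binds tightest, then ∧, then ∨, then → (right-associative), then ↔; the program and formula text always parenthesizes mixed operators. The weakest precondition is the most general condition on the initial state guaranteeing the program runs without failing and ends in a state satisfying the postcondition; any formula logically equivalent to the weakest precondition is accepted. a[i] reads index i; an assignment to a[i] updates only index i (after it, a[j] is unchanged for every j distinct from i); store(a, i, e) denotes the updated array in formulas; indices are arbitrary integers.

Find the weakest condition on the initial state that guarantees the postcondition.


Working backward. After the program, the postcondition (3*x + 3 < -5 ∧ 2*s + 2*s ≠ data[v + 1] + pos) ∨ (¬(data[4] + 2*pos - 2 = 0)) must hold; in canonical form it is (3*x < -8 ∧ 4*s ≠ data[v + 1] + pos) ∨ (¬(data[4] + 2*pos = 2)).
Before skip: (3*x < -8 ∧ 4*s ≠ data[v + 1] + pos) ∨ (¬(data[4] + 2*pos = 2))
Before s := 3*v + 4: (3*x < -8 ∧ 12*v ≠ data[v + 1] + pos - 16) ∨ (¬(data[4] + 2*pos = 2))
Before acc := pos - 9: (3*x < -8 ∧ 12*v ≠ data[v + 1] + pos - 16) ∨ (¬(data[4] + 2*pos = 2))
Before skip: (3*x < -8 ∧ 12*v ≠ data[v + 1] + pos - 16) ∨ (¬(data[4] + 2*pos = 2))
Before data[acc + 3] := 3*pos - 2: (3*x < -8 ∧ 12*v ≠ store(data, acc + 3, 3*pos - 2)[v + 1] + pos - 16) ∨ (¬(store(data, acc + 3, 3*pos - 2)[4] + 2*pos = 2))
Answer: WP = (3*x < -8 ∧ 12*v ≠ store(data, acc + 3, 3*pos - 2)[v + 1] + pos - 16) ∨ (¬(store(data, acc + 3, 3*pos - 2)[4] + 2*pos = 2))


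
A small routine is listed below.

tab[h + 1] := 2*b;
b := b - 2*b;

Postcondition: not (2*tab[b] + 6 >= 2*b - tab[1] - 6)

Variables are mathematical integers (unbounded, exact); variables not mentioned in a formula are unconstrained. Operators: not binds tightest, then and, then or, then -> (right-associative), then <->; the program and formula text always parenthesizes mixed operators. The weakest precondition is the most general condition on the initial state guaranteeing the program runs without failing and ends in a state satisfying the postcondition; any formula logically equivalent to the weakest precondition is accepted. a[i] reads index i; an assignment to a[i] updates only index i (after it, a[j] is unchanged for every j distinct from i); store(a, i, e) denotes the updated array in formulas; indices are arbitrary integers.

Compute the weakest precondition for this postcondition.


Working backward. After the program, the postcondition not (2*tab[b] + 6 >= 2*b - tab[1] - 6) must hold; in canonical form it is not (tab[1] + 2*tab[b] >= 2*b - 12).
Before b := b - 2*b: not (tab[1] + 2*tab[-b] + 2*b >= -12)
Before tab[h + 1] := 2*b: not (store(tab, h + 1, 2*b)[1] + 2*store(tab, h + 1, 2*b)[-b] + 2*b >= -12)
Answer: WP = not (store(tab, h + 1, 2*b)[1] + 2*store(tab, h + 1, 2*b)[-b] + 2*b >= -12)


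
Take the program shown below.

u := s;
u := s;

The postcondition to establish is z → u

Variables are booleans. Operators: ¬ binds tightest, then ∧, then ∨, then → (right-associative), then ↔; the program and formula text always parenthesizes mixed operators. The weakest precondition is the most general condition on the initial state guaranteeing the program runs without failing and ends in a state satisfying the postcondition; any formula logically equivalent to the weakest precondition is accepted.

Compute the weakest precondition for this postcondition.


Working backward. After the program, z → u must hold.
Before u := s: z → s
Before u := s: z → s
Answer: WP = z → s


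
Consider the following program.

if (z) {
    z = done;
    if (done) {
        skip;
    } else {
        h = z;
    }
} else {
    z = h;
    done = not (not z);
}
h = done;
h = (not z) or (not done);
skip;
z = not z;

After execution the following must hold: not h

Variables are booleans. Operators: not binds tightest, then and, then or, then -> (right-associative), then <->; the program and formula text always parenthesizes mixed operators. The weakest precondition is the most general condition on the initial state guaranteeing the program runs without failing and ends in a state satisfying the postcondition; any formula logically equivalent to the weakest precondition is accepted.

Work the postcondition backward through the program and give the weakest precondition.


Working backward. After the program, not h must hold.
Before z := not z: not h
Before skip: not h
Before h := (not z) or (not done): not ((not z) or (not done))
Before h := done: not ((not z) or (not done))
Then branch requires (not done) -> done; else branch requires h.
Before the if: (z -> ((not done) -> done)) and ((not z) -> h)
Answer: WP = (z -> ((not done) -> done)) and ((not z) -> h)


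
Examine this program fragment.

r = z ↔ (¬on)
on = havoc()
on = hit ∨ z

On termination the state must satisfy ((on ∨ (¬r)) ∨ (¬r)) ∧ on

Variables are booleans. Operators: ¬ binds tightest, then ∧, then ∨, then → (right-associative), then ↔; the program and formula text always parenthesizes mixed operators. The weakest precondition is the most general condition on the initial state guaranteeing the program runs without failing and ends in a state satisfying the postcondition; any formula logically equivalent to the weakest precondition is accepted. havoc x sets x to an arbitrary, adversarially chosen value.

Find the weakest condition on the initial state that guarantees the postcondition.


Working backward. After the program, the postcondition ((on ∨ (¬r)) ∨ (¬r)) ∧ on must hold; in canonical form it is (on ∨ (¬r)) ∧ on.
Before on := hit ∨ z: (hit ∨ z ∨ (¬r)) ∧ (hit ∨ z)
Before havoc on: (hit ∨ z ∨ (¬r)) ∧ (hit ∨ z)
Before r := z ↔ (¬on): (hit ∨ z ∨ (¬(z ↔ (¬on)))) ∧ (hit ∨ z)
Answer: WP = (hit ∨ z ∨ (¬(z ↔ (¬on)))) ∧ (hit ∨ z)


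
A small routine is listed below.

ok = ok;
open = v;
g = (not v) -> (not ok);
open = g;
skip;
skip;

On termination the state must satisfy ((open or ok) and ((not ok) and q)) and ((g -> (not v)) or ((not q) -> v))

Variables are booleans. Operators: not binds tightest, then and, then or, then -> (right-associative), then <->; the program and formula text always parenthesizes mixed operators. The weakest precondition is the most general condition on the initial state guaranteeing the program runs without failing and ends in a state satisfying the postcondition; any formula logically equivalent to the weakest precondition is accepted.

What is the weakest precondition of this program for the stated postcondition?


Working backward. After the program, the postcondition ((open or ok) and ((not ok) and q)) and ((g -> (not v)) or ((not q) -> v)) must hold; in canonical form it is (open or ok) and (not ok) and q and ((g -> (not v)) or ((not q) -> v)).
Before skip: (open or ok) and (not ok) and q and ((g -> (not v)) or ((not q) -> v))
Before skip: (open or ok) and (not ok) and q and ((g -> (not v)) or ((not q) -> v))
Before open := g: (g or ok) and (not ok) and q and ((g -> (not v)) or ((not q) -> v))
Before g := (not v) -> (not ok): (((not v) -> (not ok)) or ok) and (not ok) and q and ((((not v) -> (not ok)) -> (not v)) or ((not q) -> v))
Before open := v: (((not v) -> (not ok)) or ok) and (not ok) and q and ((((not v) -> (not ok)) -> (not v)) or ((not q) -> v))
Before ok := ok: (((not v) -> (not ok)) or ok) and (not ok) and q and ((((not v) -> (not ok)) -> (not v)) or ((not q) -> v))
Answer: WP = (((not v) -> (not ok)) or ok) and (not ok) and q and ((((not v) -> (not ok)) -> (not v)) or ((not q) -> v))


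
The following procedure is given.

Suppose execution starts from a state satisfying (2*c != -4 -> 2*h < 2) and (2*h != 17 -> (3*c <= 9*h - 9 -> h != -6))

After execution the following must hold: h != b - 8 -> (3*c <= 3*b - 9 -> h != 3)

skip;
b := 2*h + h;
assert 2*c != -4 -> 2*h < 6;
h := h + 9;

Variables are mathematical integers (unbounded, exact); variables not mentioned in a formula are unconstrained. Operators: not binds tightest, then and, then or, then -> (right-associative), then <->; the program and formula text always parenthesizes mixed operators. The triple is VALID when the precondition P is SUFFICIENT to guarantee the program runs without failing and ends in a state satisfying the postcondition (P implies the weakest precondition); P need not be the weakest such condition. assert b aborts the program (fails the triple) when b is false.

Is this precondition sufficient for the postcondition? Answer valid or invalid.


Working backward. After the program, h != b - 8 -> (3*c <= 3*b - 9 -> h != 3) must hold.
Before h := h + 9: h != b - 17 -> (3*c <= 3*b - 9 -> h != -6)
Before assert 2*c != -4 -> 2*h < 6: (2*c != -4 -> 2*h < 6) and (h != b - 17 -> (3*c <= 3*b - 9 -> h != -6))
Before b := 2*h + h: (2*c != -4 -> 2*h < 6) and (2*h != 17 -> (3*c <= 9*h - 9 -> h != -6))
Before skip: (2*c != -4 -> 2*h < 6) and (2*h != 17 -> (3*c <= 9*h - 9 -> h != -6))
The weakest precondition is (2*c != -4 -> 2*h < 6) and (2*h != 17 -> (3*c <= 9*h - 9 -> h != -6)).
Check whether (2*c != -4 -> 2*h < 2) and (2*h != 17 -> (3*c <= 9*h - 9 -> h != -6)) implies it.
Every state satisfying the precondition satisfies the weakest precondition: the implication holds.
Answer: valid


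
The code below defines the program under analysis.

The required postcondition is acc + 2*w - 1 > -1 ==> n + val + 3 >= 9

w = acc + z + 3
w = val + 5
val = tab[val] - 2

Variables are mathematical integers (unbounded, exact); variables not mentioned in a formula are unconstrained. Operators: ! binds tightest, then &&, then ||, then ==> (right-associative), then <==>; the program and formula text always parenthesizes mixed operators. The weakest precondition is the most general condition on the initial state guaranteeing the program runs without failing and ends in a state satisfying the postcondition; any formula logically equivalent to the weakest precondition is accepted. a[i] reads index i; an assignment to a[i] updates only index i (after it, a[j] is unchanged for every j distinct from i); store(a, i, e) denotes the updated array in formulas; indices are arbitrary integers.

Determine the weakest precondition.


Working backward. After the program, the postcondition acc + 2*w - 1 > -1 ==> n + val + 3 >= 9 must hold; in canonical form it is acc + 2*w > 0 ==> n + val >= 6.
Before val := tab[val] - 2: acc + 2*w > 0 ==> tab[val] + n >= 8
Before w := val + 5: acc + 2*val > -10 ==> tab[val] + n >= 8
Before w := acc + z + 3: acc + 2*val > -10 ==> tab[val] + n >= 8
Answer: WP = acc + 2*val > -10 ==> tab[val] + n >= 8


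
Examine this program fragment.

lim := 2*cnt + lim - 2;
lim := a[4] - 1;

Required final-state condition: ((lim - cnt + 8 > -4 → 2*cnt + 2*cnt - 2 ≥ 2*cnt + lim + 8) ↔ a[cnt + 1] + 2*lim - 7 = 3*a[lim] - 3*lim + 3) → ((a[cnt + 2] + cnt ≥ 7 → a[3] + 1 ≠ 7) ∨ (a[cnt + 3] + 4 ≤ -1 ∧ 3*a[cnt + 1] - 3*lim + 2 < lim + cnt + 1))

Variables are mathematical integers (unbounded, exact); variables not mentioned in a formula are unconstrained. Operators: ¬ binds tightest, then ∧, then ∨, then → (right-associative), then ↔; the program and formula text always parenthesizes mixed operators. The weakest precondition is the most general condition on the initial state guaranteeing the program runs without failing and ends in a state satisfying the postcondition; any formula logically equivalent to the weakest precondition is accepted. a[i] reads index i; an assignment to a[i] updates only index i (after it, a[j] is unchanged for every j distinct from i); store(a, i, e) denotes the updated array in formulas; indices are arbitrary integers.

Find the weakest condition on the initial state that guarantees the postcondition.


Working backward. After the program, the postcondition ((lim - cnt + 8 > -4 → 2*cnt + 2*cnt - 2 ≥ 2*cnt + lim + 8) ↔ a[cnt + 1] + 2*lim - 7 = 3*a[lim] - 3*lim + 3) → ((a[cnt + 2] + cnt ≥ 7 → a[3] + 1 ≠ 7) ∨ (a[cnt + 3] + 4 ≤ -1 ∧ 3*a[cnt + 1] - 3*lim + 2 < lim + cnt + 1)) must hold; in canonical form it is ((lim > cnt - 12 → 2*cnt ≥ lim + 10) ↔ a[cnt + 1] + 5*lim = 3*a[lim] + 10) → ((a[cnt + 2] + cnt ≥ 7 → a[3] ≠ 6) ∨ (a[cnt + 3] ≤ -5 ∧ 3*a[cnt + 1] < cnt + 4*lim - 1)).
Before lim := a[4] - 1: ((a[4] > cnt - 11 → 2*cnt ≥ a[4] + 9) ↔ a[cnt + 1] + 5*a[4] = 3*a[a[4] - 1] + 15) → ((a[cnt + 2] + cnt ≥ 7 → a[3] ≠ 6) ∨ (a[cnt + 3] ≤ -5 ∧ 3*a[cnt + 1] < 4*a[4] + cnt - 5))
Before lim := 2*cnt + lim - 2: ((a[4] > cnt - 11 → 2*cnt ≥ a[4] + 9) ↔ a[cnt + 1] + 5*a[4] = 3*a[a[4] - 1] + 15) → ((a[cnt + 2] + cnt ≥ 7 → a[3] ≠ 6) ∨ (a[cnt + 3] ≤ -5 ∧ 3*a[cnt + 1] < 4*a[4] + cnt - 5))
Answer: WP = ((a[4] > cnt - 11 → 2*cnt ≥ a[4] + 9) ↔ a[cnt + 1] + 5*a[4] = 3*a[a[4] - 1] + 15) → ((a[cnt + 2] + cnt ≥ 7 → a[3] ≠ 6) ∨ (a[cnt + 3] ≤ -5 ∧ 3*a[cnt + 1] < 4*a[4] + cnt - 5))


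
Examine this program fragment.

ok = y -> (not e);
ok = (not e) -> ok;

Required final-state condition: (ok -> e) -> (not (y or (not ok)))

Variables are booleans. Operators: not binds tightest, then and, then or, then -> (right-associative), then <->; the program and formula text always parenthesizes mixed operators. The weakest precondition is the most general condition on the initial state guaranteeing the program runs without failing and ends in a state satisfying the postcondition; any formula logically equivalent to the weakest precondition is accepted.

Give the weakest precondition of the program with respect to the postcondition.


Working backward. After the program, (ok -> e) -> (not (y or (not ok))) must hold.
Before ok := (not e) -> ok: (((not e) -> ok) -> e) -> (not (y or (not ((not e) -> ok))))
Before ok := y -> (not e): (((not e) -> (y -> (not e))) -> e) -> (not (y or (not ((not e) -> (y -> (not e))))))
Answer: WP = (((not e) -> (y -> (not e))) -> e) -> (not (y or (not ((not e) -> (y -> (not e))))))


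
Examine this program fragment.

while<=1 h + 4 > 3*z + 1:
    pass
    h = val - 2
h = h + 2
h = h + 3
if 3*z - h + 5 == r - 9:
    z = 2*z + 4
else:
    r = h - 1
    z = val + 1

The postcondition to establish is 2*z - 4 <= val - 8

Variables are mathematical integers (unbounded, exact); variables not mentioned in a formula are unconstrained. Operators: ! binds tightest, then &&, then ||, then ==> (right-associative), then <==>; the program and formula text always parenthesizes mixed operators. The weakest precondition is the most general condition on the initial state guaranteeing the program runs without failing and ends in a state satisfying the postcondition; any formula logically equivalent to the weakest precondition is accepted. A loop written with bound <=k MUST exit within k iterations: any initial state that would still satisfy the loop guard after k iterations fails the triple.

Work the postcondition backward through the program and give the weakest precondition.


Working backward. After the program, the postcondition 2*z - 4 <= val - 8 must hold; in canonical form it is 2*z <= val - 4.
Then branch requires 4*z <= val - 12; else branch requires val <= -6.
Before the if: (3*z == h + r - 14 ==> 4*z <= val - 12) && ((!(3*z == h + r - 14)) ==> val <= -6)
Before h := h + 3: (3*z == h + r - 11 ==> 4*z <= val - 12) && ((!(3*z == h + r - 11)) ==> val <= -6)
Before h := h + 2: (3*z == h + r - 9 ==> 4*z <= val - 12) && ((!(3*z == h + r - 9)) ==> val <= -6)
Before the loop (bound <=1), unroll the exhaustion recursion (WP_0 = exit-now case; WP_j = one more guarded iteration, up to j = 1):
  WP_0: (!(h > 3*z - 3)) && (3*z == h + r - 9 ==> 4*z <= val - 12) && ((!(3*z == h + r - 9)) ==> val <= -6)
  WP_1: (h > 3*z - 3 ==> ((!(val > 3*z - 1)) && (3*z == r + val - 11 ==> 4*z <= val - 12) && ((!(3*z == r + val - 11)) ==> val <= -6))) && ((!(h > 3*z - 3)) ==> ((3*z == h + r - 9 ==> 4*z <= val - 12) && ((!(3*z == h + r - 9)) ==> val <= -6)))
So before the loop: (h > 3*z - 3 ==> ((!(val > 3*z - 1)) && (3*z == r + val - 11 ==> 4*z <= val - 12) && ((!(3*z == r + val - 11)) ==> val <= -6))) && ((!(h > 3*z - 3)) ==> ((3*z == h + r - 9 ==> 4*z <= val - 12) && ((!(3*z == h + r - 9)) ==> val <= -6)))
Answer: WP = (h > 3*z - 3 ==> ((!(val > 3*z - 1)) && (3*z == r + val - 11 ==> 4*z <= val - 12) && ((!(3*z == r + val - 11)) ==> val <= -6))) && ((!(h > 3*z - 3)) ==> ((3*z == h + r - 9 ==> 4*z <= val - 12) && ((!(3*z == h + r - 9)) ==> val <= -6)))


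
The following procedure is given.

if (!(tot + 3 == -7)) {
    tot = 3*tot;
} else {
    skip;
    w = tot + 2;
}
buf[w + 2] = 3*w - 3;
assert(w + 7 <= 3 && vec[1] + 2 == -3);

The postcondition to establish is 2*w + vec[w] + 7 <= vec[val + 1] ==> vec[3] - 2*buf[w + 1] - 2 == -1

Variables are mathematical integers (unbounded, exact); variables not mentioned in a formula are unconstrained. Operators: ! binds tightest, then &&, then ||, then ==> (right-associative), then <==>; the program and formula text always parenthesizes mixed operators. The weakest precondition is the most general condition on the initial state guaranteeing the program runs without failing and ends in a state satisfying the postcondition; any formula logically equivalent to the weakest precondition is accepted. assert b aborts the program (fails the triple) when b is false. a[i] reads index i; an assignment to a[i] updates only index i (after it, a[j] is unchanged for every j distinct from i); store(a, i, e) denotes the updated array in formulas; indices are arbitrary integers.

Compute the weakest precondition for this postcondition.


Working backward. After the program, the postcondition 2*w + vec[w] + 7 <= vec[val + 1] ==> vec[3] - 2*buf[w + 1] - 2 == -1 must hold; in canonical form it is vec[w] + 2*w <= vec[val + 1] - 7 ==> vec[3] == 2*buf[w + 1] + 1.
Before assert w + 7 <= 3 && vec[1] + 2 == -3: w <= -4 && vec[1] == -5 && (vec[w] + 2*w <= vec[val + 1] - 7 ==> vec[3] == 2*buf[w + 1] + 1)
Before buf[w + 2] := 3*w - 3: w <= -4 && vec[1] == -5 && (vec[w] + 2*w <= vec[val + 1] - 7 ==> vec[3] == 2*store(buf, w + 2, 3*w - 3)[w + 1] + 1)
Then branch requires w <= -4 && vec[1] == -5 && (vec[w] + 2*w <= vec[val + 1] - 7 ==> vec[3] == 2*store(buf, w + 2, 3*w - 3)[w + 1] + 1); else branch requires tot <= -6 && vec[1] == -5 && (vec[tot + 2] + 2*tot <= vec[val + 1] - 11 ==> vec[3] == 2*store(buf, tot + 4, 3*tot + 3)[tot + 3] + 1).
Before the if: ((!(tot == -10)) ==> (w <= -4 && vec[1] == -5 && (vec[w] + 2*w <= vec[val + 1] - 7 ==> vec[3] == 2*store(buf, w + 2, 3*w - 3)[w + 1] + 1))) && (tot == -10 ==> (tot <= -6 && vec[1] == -5 && (vec[tot + 2] + 2*tot <= vec[val + 1] - 11 ==> vec[3] == 2*store(buf, tot + 4, 3*tot + 3)[tot + 3] + 1)))
Answer: WP = ((!(tot == -10)) ==> (w <= -4 && vec[1] == -5 && (vec[w] + 2*w <= vec[val + 1] - 7 ==> vec[3] == 2*store(buf, w + 2, 3*w - 3)[w + 1] + 1))) && (tot == -10 ==> (tot <= -6 && vec[1] == -5 && (vec[tot + 2] + 2*tot <= vec[val + 1] - 11 ==> vec[3] == 2*store(buf, tot + 4, 3*tot + 3)[tot + 3] + 1)))


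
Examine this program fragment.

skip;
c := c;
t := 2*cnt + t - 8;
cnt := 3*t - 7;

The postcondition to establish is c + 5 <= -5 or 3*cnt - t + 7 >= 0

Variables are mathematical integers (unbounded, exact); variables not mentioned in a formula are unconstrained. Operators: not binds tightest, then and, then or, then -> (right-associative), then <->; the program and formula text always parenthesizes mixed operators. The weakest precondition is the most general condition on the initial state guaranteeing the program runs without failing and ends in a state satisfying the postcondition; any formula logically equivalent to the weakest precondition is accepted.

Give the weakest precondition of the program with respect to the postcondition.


Working backward. After the program, the postcondition c + 5 <= -5 or 3*cnt - t + 7 >= 0 must hold; in canonical form it is c <= -10 or 3*cnt >= t - 7.
Before cnt := 3*t - 7: c <= -10 or 8*t >= 14
Before t := 2*cnt + t - 8: c <= -10 or 16*cnt + 8*t >= 78
Before c := c: c <= -10 or 16*cnt + 8*t >= 78
Before skip: c <= -10 or 16*cnt + 8*t >= 78
Answer: WP = c <= -10 or 16*cnt + 8*t >= 78


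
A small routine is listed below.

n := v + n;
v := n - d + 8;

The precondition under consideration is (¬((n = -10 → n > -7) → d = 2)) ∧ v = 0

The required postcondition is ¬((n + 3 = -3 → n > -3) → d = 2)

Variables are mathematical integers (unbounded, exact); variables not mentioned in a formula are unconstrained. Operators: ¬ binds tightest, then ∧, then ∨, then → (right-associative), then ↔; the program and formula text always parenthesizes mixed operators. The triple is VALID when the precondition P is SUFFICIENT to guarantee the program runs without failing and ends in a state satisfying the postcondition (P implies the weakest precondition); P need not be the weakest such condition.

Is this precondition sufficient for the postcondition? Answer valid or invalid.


Working backward. After the program, the postcondition ¬((n + 3 = -3 → n > -3) → d = 2) must hold; in canonical form it is ¬((n = -6 → n > -3) → d = 2).
Before v := n - d + 8: ¬((n = -6 → n > -3) → d = 2)
Before n := v + n: ¬((n + v = -6 → n + v > -3) → d = 2)
The weakest precondition is ¬((n + v = -6 → n + v > -3) → d = 2).
Check whether (¬((n = -10 → n > -7) → d = 2)) ∧ v = 0 implies it.
Countermodel: at the initial state d = 3, n = -6, v = 0, the precondition holds but the weakest precondition fails.
Answer: invalid


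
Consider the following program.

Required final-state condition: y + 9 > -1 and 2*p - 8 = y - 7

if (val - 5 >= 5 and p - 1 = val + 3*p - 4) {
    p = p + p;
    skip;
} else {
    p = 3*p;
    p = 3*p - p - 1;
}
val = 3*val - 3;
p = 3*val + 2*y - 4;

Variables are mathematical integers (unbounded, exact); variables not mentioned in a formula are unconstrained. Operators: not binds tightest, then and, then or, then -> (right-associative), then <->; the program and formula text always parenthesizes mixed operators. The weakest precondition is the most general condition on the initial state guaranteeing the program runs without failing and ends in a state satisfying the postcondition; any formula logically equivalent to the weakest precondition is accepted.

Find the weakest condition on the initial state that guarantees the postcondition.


Working backward. After the program, the postcondition y + 9 > -1 and 2*p - 8 = y - 7 must hold; in canonical form it is y > -10 and 2*p = y + 1.
Before p := 3*val + 2*y - 4: y > -10 and 6*val + 3*y = 9
Before val := 3*val - 3: y > -10 and 18*val + 3*y = 27
Then branch requires y > -10 and 18*val + 3*y = 27; else branch requires y > -10 and 18*val + 3*y = 27.
Before the if: ((val >= 10 and 2*p + val = 3) -> (y > -10 and 18*val + 3*y = 27)) and ((not (val >= 10 and 2*p + val = 3)) -> (y > -10 and 18*val + 3*y = 27))
Answer: WP = ((val >= 10 and 2*p + val = 3) -> (y > -10 and 18*val + 3*y = 27)) and ((not (val >= 10 and 2*p + val = 3)) -> (y > -10 and 18*val + 3*y = 27))


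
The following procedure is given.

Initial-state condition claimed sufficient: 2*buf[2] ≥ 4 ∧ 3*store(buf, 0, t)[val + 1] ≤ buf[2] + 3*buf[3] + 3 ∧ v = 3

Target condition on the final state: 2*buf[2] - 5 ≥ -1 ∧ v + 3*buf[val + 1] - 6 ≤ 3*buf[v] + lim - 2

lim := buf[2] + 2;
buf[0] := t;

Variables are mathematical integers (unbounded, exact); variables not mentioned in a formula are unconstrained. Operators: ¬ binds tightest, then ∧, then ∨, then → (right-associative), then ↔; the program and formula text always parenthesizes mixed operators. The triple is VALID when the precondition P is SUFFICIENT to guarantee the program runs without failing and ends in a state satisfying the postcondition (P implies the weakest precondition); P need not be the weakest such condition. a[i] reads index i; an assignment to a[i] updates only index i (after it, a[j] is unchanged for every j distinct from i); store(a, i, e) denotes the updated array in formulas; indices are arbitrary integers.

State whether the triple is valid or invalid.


Working backward. After the program, the postcondition 2*buf[2] - 5 ≥ -1 ∧ v + 3*buf[val + 1] - 6 ≤ 3*buf[v] + lim - 2 must hold; in canonical form it is 2*buf[2] ≥ 4 ∧ 3*buf[val + 1] + v ≤ 3*buf[v] + lim + 4.
Before buf[0] := t: 2*buf[2] ≥ 4 ∧ 3*store(buf, 0, t)[val + 1] + v ≤ 3*store(buf, 0, t)[v] + lim + 4
Before lim := buf[2] + 2: 2*buf[2] ≥ 4 ∧ 3*store(buf, 0, t)[val + 1] + v ≤ buf[2] + 3*store(buf, 0, t)[v] + 6
The weakest precondition is 2*buf[2] ≥ 4 ∧ 3*store(buf, 0, t)[val + 1] + v ≤ buf[2] + 3*store(buf, 0, t)[v] + 6.
Check whether 2*buf[2] ≥ 4 ∧ 3*store(buf, 0, t)[val + 1] ≤ buf[2] + 3*buf[3] + 3 ∧ v = 3 implies it.
Every state satisfying the precondition satisfies the weakest precondition: the implication holds.
Answer: valid
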